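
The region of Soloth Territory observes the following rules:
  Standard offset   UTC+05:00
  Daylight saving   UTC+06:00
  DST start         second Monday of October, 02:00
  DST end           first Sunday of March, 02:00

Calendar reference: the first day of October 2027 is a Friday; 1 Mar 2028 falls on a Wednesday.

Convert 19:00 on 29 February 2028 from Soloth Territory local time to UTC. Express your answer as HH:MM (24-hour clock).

13:00

1 October 2027 is a Friday, so the first Monday is October 4 and the second is October 11.
1 March 2028 is a Wednesday, so the first Sunday is March 5.
Daylight saving runs 11 October 2027 – 5 March 2028; 29 February 2028 is inside that window, so Soloth Territory is at UTC+06:00.
19:00 local − 6h = 13:00 UTC.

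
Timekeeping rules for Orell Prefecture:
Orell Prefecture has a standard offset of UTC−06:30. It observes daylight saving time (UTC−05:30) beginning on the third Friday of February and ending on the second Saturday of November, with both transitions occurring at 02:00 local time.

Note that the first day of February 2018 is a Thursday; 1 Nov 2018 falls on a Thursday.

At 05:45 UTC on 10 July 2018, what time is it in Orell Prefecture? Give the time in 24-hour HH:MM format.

1 February 2018 is a Thursday, so the first Friday is February 2 and the third is February 16.
1 November 2018 is a Thursday, so the first Saturday is November 3 and the second is November 10.
At the standard offset (UTC−06:30), 05:45 UTC − 6h30m = 23:15 Orell Prefecture standard time (rolling into the previous day, 9 July 2018).
The standard-time date in Orell Prefecture, 9 July 2018, falls between 16 February and 10 November, so daylight saving is in effect and Orell Prefecture is at UTC−05:30.
05:45 UTC − 5h30m = 00:15 local.

00:15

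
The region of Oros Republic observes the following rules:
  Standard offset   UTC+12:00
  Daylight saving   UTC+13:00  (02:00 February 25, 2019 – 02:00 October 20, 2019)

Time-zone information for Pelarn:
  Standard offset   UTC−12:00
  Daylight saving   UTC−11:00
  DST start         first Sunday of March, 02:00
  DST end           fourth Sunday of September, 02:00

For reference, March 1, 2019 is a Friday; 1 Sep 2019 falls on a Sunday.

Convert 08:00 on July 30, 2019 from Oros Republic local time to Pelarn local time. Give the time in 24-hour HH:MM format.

July 30, 2019 falls between 25 February and 20 October, so daylight saving is in effect and Oros Republic is at UTC+13:00.
08:00 Oros Republic − 13h = 19:00 UTC (rolling into the previous day, 29 July 2019).
1 March 2019 is a Friday, so the first Sunday is March 3.
1 September 2019 is a Sunday, so the first Sunday is September 1 and the fourth is September 22.
At the standard offset (UTC−12:00), 19:00 UTC − 12h = 07:00 Pelarn standard time.
The standard-time date in Pelarn, July 29, 2019, lies within the daylight-saving period (3 March – 22 September), so Pelarn is on daylight time, UTC−11:00.
19:00 UTC − 11h = 08:00 Pelarn.

08:00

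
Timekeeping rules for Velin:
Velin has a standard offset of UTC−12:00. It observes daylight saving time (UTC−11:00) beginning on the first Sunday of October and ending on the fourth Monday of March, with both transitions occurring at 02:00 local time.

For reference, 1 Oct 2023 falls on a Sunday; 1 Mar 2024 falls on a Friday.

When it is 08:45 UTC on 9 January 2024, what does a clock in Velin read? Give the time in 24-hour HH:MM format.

1 October 2023 is a Sunday, so the first Sunday is October 1.
1 March 2024 is a Friday, so the first Monday is March 4 and the fourth is March 25.
At the standard offset (UTC−12:00), 08:45 UTC − 12h = 20:45 Velin standard time (rolling into the previous day, 8 January 2024).
Daylight saving runs 1 October 2023 – 25 March 2024; the standard-time date in Velin, 8 January 2024, is inside that window, so Velin is at UTC−11:00.
08:45 UTC − 11h = 21:45 local (rolling into the previous day, 8 January 2024).

21:45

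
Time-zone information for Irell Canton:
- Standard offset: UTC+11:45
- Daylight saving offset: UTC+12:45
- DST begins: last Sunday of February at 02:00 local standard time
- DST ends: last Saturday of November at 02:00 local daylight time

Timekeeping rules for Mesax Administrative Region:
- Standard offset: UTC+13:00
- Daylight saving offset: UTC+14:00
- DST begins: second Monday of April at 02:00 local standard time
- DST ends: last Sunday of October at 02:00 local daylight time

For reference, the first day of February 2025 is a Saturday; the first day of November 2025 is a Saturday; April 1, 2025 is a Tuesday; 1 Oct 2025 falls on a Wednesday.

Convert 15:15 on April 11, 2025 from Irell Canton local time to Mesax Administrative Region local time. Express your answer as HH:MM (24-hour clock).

15:30

1 February 2025 is a Saturday, so Sundays fall on 2, 9, 16, 23; the last is February 23.
1 November 2025 is a Saturday, so Saturdays fall on 1, 8, 15, 22, 29; the last is November 29.
Daylight saving runs 23 February – 29 November; April 11, 2025 is inside that window, so Irell Canton is at UTC+12:45.
15:15 Irell Canton − 12h45m = 02:30 UTC.
1 April 2025 is a Tuesday, so the first Monday is April 7 and the second is April 14.
1 October 2025 is a Wednesday, so Sundays fall on 5, 12, 19, 26; the last is October 26.
At the standard offset (UTC+13:00), 02:30 UTC + 13h = 15:30 Mesax Administrative Region standard time.
The standard-time date in Mesax Administrative Region, April 11, 2025, is outside the daylight-saving period (14 April – 26 October), so Mesax Administrative Region is on standard time, UTC+13:00.
02:30 UTC + 13h = 15:30 Mesax Administrative Region.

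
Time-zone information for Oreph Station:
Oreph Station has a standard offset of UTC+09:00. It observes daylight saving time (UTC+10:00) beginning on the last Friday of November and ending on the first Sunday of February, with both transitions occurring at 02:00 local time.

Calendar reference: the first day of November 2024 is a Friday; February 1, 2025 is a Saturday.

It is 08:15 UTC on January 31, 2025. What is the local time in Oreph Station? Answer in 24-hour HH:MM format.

18:15

1 November 2024 is a Friday, so Fridays fall on 1, 8, 15, 22, 29; the last is November 29.
1 February 2025 is a Saturday, so the first Sunday is February 2.
At the standard offset (UTC+09:00), 08:15 UTC + 9h = 17:15 Oreph Station standard time.
Daylight saving runs 29 November 2024 – 2 February 2025; the standard-time date in Oreph Station, January 31, 2025, is inside that window, so Oreph Station is at UTC+10:00.
08:15 UTC + 10h = 18:15 local.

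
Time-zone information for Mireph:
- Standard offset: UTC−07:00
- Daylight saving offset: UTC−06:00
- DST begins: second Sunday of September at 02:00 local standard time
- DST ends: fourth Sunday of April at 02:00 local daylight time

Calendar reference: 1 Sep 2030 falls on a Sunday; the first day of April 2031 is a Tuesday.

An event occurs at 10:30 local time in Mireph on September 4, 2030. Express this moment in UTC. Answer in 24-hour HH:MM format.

1 September 2030 is a Sunday, so the first Sunday is September 1 and the second is September 8.
1 April 2031 is a Tuesday, so the first Sunday is April 6 and the fourth is April 27.
Daylight saving runs 8 September 2030 – 27 April 2031; September 4, 2030 is outside that window, so Mireph is on standard time at UTC−07:00.
10:30 local + 7h = 17:30 UTC.

17:30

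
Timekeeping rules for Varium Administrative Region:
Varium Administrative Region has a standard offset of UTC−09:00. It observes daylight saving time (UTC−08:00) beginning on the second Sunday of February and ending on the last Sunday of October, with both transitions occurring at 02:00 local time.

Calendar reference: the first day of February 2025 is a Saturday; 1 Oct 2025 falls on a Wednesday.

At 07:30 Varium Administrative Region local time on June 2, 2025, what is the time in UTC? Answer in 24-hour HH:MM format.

1 February 2025 is a Saturday, so the first Sunday is February 2 and the second is February 9.
1 October 2025 is a Wednesday, so Sundays fall on 5, 12, 19, 26; the last is October 26.
June 2, 2025 falls between 9 February and 26 October, so daylight saving is in effect and Varium Administrative Region is at UTC−08:00.
07:30 local + 8h = 15:30 UTC.

15:30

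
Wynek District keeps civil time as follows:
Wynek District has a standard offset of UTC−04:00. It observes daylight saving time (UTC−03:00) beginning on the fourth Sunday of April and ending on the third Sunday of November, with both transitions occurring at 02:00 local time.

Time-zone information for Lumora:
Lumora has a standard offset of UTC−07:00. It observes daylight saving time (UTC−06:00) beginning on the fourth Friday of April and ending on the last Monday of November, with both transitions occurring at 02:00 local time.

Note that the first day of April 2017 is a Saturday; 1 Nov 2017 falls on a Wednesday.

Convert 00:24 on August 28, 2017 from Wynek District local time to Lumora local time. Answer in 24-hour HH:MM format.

21:24

1 April 2017 is a Saturday, so the first Sunday is April 2 and the fourth is April 23.
1 November 2017 is a Wednesday, so the first Sunday is November 5 and the third is November 19.
Daylight saving runs 23 April – 19 November; August 28, 2017 is inside that window, so Wynek District is at UTC−03:00.
00:24 Wynek District + 3h = 03:24 UTC.
1 April 2017 is a Saturday, so the first Friday is April 7 and the fourth is April 28.
1 November 2017 is a Wednesday, so Mondays fall on 6, 13, 20, 27; the last is November 27.
At the standard offset (UTC−07:00), 03:24 UTC − 7h = 20:24 Lumora standard time (rolling into the previous day, 27 August 2017).
The standard-time date in Lumora, August 27, 2017, falls between 28 April and 27 November, so daylight saving is in effect and Lumora is at UTC−06:00.
03:24 UTC − 6h = 21:24 Lumora (rolling into the previous day, 27 August 2017).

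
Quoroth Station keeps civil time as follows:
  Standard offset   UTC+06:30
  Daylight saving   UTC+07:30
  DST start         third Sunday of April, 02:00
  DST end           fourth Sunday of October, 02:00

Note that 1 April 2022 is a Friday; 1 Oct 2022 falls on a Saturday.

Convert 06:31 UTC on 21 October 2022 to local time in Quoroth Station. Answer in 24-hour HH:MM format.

14:01

1 April 2022 is a Friday, so the first Sunday is April 3 and the third is April 17.
1 October 2022 is a Saturday, so the first Sunday is October 2 and the fourth is October 23.
At the standard offset (UTC+06:30), 06:31 UTC + 6h30m = 13:01 Quoroth Station standard time.
The standard-time date in Quoroth Station, 21 October 2022, falls between 17 April and 23 October, so daylight saving is in effect and Quoroth Station is at UTC+07:30.
06:31 UTC + 7h30m = 14:01 local.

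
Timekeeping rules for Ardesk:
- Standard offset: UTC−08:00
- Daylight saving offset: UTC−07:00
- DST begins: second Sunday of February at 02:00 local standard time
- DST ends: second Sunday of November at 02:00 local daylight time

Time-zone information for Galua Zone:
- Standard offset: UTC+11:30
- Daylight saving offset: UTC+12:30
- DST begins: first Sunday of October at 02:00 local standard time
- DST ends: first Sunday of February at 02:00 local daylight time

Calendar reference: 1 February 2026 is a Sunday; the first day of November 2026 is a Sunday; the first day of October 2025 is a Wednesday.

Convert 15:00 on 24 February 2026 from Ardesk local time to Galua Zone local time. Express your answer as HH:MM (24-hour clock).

09:30

1 February 2026 is a Sunday, so the first Sunday is February 1 and the second is February 8.
1 November 2026 is a Sunday, so the first Sunday is November 1 and the second is November 8.
Daylight saving runs 8 February – 8 November; 24 February 2026 is inside that window, so Ardesk is at UTC−07:00.
15:00 Ardesk + 7h = 22:00 UTC.
1 October 2025 is a Wednesday, so the first Sunday is October 5.
1 February 2026 is a Sunday, so the first Sunday is February 1.
At the standard offset (UTC+11:30), 22:00 UTC + 11h30m = 09:30 Galua Zone standard time (rolling into the next day, 25 February 2026).
The standard-time date in Galua Zone, 25 February 2026, does not fall between 5 October 2025 and 1 February 2026, so daylight saving is not in effect and Galua Zone is at UTC+11:30.
22:00 UTC + 11h30m = 09:30 Galua Zone (rolling into the next day, 25 February 2026).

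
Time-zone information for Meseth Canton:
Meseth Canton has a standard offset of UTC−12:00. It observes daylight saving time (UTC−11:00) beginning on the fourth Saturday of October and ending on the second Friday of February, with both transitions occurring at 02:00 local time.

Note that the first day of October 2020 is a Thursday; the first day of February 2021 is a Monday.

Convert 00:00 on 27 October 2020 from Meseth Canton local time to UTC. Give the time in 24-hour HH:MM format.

11:00

1 October 2020 is a Thursday, so the first Saturday is October 3 and the fourth is October 24.
1 February 2021 is a Monday, so the first Friday is February 5 and the second is February 12.
Daylight saving runs 24 October 2020 – 12 February 2021; 27 October 2020 is inside that window, so Meseth Canton is at UTC−11:00.
00:00 local + 11h = 11:00 UTC.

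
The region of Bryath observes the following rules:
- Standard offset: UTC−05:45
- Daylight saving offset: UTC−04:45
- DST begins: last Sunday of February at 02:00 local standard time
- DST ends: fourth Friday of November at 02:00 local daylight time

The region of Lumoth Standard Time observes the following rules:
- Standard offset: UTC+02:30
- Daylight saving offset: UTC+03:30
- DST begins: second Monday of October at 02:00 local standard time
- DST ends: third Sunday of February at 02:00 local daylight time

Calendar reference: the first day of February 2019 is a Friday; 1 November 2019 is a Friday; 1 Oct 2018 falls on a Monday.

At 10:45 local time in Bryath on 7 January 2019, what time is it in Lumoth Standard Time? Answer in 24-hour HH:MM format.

1 February 2019 is a Friday, so Sundays fall on 3, 10, 17, 24; the last is February 24.
1 November 2019 is a Friday, so the first Friday is November 1 and the fourth is November 22.
7 January 2019 does not fall between 24 February and 22 November, so daylight saving is not in effect and Bryath is at UTC−05:45.
10:45 Bryath + 5h45m = 16:30 UTC.
1 October 2018 is a Monday, so the first Monday is October 1 and the second is October 8.
1 February 2019 is a Friday, so the first Sunday is February 3 and the third is February 17.
At the standard offset (UTC+02:30), 16:30 UTC + 2h30m = 19:00 Lumoth Standard Time standard time.
Daylight saving runs 8 October 2018 – 17 February 2019; the standard-time date in Lumoth Standard Time, 7 January 2019, is inside that window, so Lumoth Standard Time is at UTC+03:30.
16:30 UTC + 3h30m = 20:00 Lumoth Standard Time.

20:00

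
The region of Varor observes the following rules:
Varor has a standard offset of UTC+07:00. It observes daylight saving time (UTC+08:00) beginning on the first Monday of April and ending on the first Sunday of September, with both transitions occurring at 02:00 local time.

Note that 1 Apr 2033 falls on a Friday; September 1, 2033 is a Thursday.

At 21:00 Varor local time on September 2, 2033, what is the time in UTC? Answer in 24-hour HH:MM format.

13:00

1 April 2033 is a Friday, so the first Monday is April 4.
1 September 2033 is a Thursday, so the first Sunday is September 4.
September 2, 2033 falls between 4 April and 4 September, so daylight saving is in effect and Varor is at UTC+08:00.
21:00 local − 8h = 13:00 UTC.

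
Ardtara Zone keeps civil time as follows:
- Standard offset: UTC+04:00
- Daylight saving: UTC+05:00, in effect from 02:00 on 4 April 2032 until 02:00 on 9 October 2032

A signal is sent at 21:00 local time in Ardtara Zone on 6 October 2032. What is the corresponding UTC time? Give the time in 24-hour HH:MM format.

16:00

6 October 2032 falls between 4 April and 9 October, so daylight saving is in effect and Ardtara Zone is at UTC+05:00.
21:00 local − 5h = 16:00 UTC.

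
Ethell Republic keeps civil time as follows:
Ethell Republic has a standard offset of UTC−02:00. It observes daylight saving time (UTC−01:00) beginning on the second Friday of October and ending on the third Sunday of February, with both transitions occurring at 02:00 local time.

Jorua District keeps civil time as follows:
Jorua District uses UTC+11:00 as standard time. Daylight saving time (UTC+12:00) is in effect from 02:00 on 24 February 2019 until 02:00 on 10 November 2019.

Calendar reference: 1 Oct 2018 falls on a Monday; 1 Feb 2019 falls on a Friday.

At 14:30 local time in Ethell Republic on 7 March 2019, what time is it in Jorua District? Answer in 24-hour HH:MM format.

1 October 2018 is a Monday, so the first Friday is October 5 and the second is October 12.
1 February 2019 is a Friday, so the first Sunday is February 3 and the third is February 17.
7 March 2019 is outside the daylight-saving period (12 October 2018 – 17 February 2019), so Ethell Republic is on standard time, UTC−02:00.
14:30 Ethell Republic + 2h = 16:30 UTC.
At the standard offset (UTC+11:00), 16:30 UTC + 11h = 03:30 Jorua District standard time (rolling into the next day, 8 March 2019).
Daylight saving runs 24 February – 10 November; the standard-time date in Jorua District, 8 March 2019, is inside that window, so Jorua District is at UTC+12:00.
16:30 UTC + 12h = 04:30 Jorua District (rolling into the next day, 8 March 2019).

04:30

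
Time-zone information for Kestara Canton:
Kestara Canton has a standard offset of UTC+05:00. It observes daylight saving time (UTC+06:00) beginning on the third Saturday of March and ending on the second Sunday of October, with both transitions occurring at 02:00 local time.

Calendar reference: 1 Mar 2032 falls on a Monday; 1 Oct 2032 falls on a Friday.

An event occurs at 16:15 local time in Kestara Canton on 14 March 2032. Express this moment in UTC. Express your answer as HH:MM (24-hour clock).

1 March 2032 is a Monday, so the first Saturday is March 6 and the third is March 20.
1 October 2032 is a Friday, so the first Sunday is October 3 and the second is October 10.
14 March 2032 is outside the daylight-saving period (20 March – 10 October), so Kestara Canton is on standard time, UTC+05:00.
16:15 local − 5h = 11:15 UTC.

11:15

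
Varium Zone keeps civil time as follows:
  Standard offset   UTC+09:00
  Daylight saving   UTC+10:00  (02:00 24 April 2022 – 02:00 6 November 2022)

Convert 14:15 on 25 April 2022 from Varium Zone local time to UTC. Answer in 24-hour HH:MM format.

04:15

Daylight saving runs 24 April – 6 November; 25 April 2022 is inside that window, so Varium Zone is at UTC+10:00.
14:15 local − 10h = 04:15 UTC.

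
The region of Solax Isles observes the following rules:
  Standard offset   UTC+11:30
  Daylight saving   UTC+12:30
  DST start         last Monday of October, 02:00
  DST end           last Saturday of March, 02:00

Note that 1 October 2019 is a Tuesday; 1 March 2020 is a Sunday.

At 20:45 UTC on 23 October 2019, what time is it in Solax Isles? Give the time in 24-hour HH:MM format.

08:15

1 October 2019 is a Tuesday, so Mondays fall on 7, 14, 21, 28; the last is October 28.
1 March 2020 is a Sunday, so Saturdays fall on 7, 14, 21, 28; the last is March 28.
At the standard offset (UTC+11:30), 20:45 UTC + 11h30m = 08:15 Solax Isles standard time (rolling into the next day, 24 October 2019).
Daylight saving runs 28 October 2019 – 28 March 2020; the standard-time date in Solax Isles, 24 October 2019, is outside that window, so Solax Isles is on standard time at UTC+11:30.
20:45 UTC + 11h30m = 08:15 local (rolling into the next day, 24 October 2019).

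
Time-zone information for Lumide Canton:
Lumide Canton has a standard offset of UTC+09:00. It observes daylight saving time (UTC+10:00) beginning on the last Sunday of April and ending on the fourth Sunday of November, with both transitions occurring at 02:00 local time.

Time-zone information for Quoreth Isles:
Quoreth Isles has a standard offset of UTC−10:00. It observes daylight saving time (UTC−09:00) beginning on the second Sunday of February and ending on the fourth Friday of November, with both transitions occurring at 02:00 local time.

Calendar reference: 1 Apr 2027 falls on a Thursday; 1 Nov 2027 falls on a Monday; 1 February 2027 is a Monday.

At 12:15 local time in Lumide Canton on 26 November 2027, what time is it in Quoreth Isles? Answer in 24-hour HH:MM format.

17:15

1 April 2027 is a Thursday, so Sundays fall on 4, 11, 18, 25; the last is April 25.
1 November 2027 is a Monday, so the first Sunday is November 7 and the fourth is November 28.
26 November 2027 falls between 25 April and 28 November, so daylight saving is in effect and Lumide Canton is at UTC+10:00.
12:15 Lumide Canton − 10h = 02:15 UTC.
1 February 2027 is a Monday, so the first Sunday is February 7 and the second is February 14.
1 November 2027 is a Monday, so the first Friday is November 5 and the fourth is November 26.
At the standard offset (UTC−10:00), 02:15 UTC − 10h = 16:15 Quoreth Isles standard time (rolling into the previous day, 25 November 2027).
The standard-time date in Quoreth Isles, 25 November 2027, lies within the daylight-saving period (14 February – 26 November), so Quoreth Isles is on daylight time, UTC−09:00.
02:15 UTC − 9h = 17:15 Quoreth Isles (rolling into the previous day, 25 November 2027).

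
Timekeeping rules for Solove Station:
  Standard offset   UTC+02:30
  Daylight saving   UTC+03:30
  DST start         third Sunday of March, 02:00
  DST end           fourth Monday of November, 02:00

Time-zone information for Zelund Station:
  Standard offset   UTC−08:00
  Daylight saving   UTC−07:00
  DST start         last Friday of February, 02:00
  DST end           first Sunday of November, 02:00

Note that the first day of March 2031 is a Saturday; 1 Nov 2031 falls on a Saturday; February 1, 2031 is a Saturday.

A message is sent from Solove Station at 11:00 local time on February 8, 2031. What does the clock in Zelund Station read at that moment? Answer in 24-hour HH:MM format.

1 March 2031 is a Saturday, so the first Sunday is March 2 and the third is March 16.
1 November 2031 is a Saturday, so the first Monday is November 3 and the fourth is November 24.
February 8, 2031 is outside the daylight-saving period (16 March – 24 November), so Solove Station is on standard time, UTC+02:30.
11:00 Solove Station − 2h30m = 08:30 UTC.
1 February 2031 is a Saturday, so Fridays fall on 7, 14, 21, 28; the last is February 28.
1 November 2031 is a Saturday, so the first Sunday is November 2.
At the standard offset (UTC−08:00), 08:30 UTC − 8h = 00:30 Zelund Station standard time.
The standard-time date in Zelund Station, February 8, 2031, does not fall between 28 February and 2 November, so daylight saving is not in effect and Zelund Station is at UTC−08:00.
08:30 UTC − 8h = 00:30 Zelund Station.

00:30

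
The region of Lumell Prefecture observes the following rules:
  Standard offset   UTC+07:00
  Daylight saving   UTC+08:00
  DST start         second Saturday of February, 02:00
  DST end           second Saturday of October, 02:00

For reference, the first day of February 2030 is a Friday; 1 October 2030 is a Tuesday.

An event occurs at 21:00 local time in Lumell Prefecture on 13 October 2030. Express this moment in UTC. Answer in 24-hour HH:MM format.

14:00

1 February 2030 is a Friday, so the first Saturday is February 2 and the second is February 9.
1 October 2030 is a Tuesday, so the first Saturday is October 5 and the second is October 12.
13 October 2030 is outside the daylight-saving period (9 February – 12 October), so Lumell Prefecture is on standard time, UTC+07:00.
21:00 local − 7h = 14:00 UTC.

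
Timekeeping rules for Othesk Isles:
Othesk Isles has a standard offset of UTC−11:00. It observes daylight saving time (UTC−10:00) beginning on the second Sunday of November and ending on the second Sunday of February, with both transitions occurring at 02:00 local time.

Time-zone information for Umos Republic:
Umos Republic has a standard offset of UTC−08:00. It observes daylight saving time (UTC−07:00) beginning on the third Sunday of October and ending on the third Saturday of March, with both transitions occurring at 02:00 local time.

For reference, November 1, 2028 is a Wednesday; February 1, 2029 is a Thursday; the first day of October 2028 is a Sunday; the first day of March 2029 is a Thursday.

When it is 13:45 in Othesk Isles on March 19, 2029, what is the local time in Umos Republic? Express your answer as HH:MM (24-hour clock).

1 November 2028 is a Wednesday, so the first Sunday is November 5 and the second is November 12.
1 February 2029 is a Thursday, so the first Sunday is February 4 and the second is February 11.
March 19, 2029 does not fall between 12 November 2028 and 11 February 2029, so daylight saving is not in effect and Othesk Isles is at UTC−11:00.
13:45 Othesk Isles + 11h = 00:45 UTC (rolling into the next day, 20 March 2029).
1 October 2028 is a Sunday, so the first Sunday is October 1 and the third is October 15.
1 March 2029 is a Thursday, so the first Saturday is March 3 and the third is March 17.
At the standard offset (UTC−08:00), 00:45 UTC − 8h = 16:45 Umos Republic standard time (rolling into the previous day, 19 March 2029).
Daylight saving runs 15 October 2028 – 17 March 2029; the standard-time date in Umos Republic, March 19, 2029, is outside that window, so Umos Republic is on standard time at UTC−08:00.
00:45 UTC − 8h = 16:45 Umos Republic (rolling into the previous day, 19 March 2029).

16:45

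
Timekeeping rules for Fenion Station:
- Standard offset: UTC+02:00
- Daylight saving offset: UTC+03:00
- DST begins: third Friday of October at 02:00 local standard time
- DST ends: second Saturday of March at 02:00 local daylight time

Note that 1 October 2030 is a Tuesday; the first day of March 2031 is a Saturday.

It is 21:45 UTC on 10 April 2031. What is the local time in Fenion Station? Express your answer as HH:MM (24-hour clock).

1 October 2030 is a Tuesday, so the first Friday is October 4 and the third is October 18.
1 March 2031 is a Saturday, so the first Saturday is March 1 and the second is March 8.
At the standard offset (UTC+02:00), 21:45 UTC + 2h = 23:45 Fenion Station standard time.
The standard-time date in Fenion Station, 10 April 2031, is outside the daylight-saving period (18 October 2030 – 8 March 2031), so Fenion Station is on standard time, UTC+02:00.
21:45 UTC + 2h = 23:45 local.

23:45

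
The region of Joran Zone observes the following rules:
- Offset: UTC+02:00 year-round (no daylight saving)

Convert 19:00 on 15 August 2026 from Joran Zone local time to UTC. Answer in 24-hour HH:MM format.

Joran Zone stays on UTC+02:00 all year.
19:00 local − 2h = 17:00 UTC.

17:00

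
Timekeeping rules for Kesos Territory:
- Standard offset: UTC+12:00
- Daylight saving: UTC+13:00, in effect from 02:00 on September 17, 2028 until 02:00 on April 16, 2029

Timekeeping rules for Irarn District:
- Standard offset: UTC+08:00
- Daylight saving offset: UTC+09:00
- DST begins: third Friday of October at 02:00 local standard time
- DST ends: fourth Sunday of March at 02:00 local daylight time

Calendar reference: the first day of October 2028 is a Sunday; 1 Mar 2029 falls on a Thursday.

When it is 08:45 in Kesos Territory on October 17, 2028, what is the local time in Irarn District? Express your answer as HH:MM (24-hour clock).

03:45

Daylight saving runs 17 September 2028 – 16 April 2029; October 17, 2028 is inside that window, so Kesos Territory is at UTC+13:00.
08:45 Kesos Territory − 13h = 19:45 UTC (rolling into the previous day, 16 October 2028).
1 October 2028 is a Sunday, so the first Friday is October 6 and the third is October 20.
1 March 2029 is a Thursday, so the first Sunday is March 4 and the fourth is March 25.
At the standard offset (UTC+08:00), 19:45 UTC + 8h = 03:45 Irarn District standard time (rolling into the next day, 17 October 2028).
Daylight saving runs 20 October 2028 – 25 March 2029; the standard-time date in Irarn District, October 17, 2028, is outside that window, so Irarn District is on standard time at UTC+08:00.
19:45 UTC + 8h = 03:45 Irarn District (rolling into the next day, 17 October 2028).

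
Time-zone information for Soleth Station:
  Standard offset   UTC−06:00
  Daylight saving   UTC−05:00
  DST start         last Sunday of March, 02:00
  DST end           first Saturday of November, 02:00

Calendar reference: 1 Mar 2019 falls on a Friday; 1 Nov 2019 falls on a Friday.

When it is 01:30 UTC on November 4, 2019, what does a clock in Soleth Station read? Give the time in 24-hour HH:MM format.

1 March 2019 is a Friday, so Sundays fall on 3, 10, 17, 24, 31; the last is March 31.
1 November 2019 is a Friday, so the first Saturday is November 2.
At the standard offset (UTC−06:00), 01:30 UTC − 6h = 19:30 Soleth Station standard time (rolling into the previous day, 3 November 2019).
The standard-time date in Soleth Station, November 3, 2019, is outside the daylight-saving period (31 March – 2 November), so Soleth Station is on standard time, UTC−06:00.
01:30 UTC − 6h = 19:30 local (rolling into the previous day, 3 November 2019).

19:30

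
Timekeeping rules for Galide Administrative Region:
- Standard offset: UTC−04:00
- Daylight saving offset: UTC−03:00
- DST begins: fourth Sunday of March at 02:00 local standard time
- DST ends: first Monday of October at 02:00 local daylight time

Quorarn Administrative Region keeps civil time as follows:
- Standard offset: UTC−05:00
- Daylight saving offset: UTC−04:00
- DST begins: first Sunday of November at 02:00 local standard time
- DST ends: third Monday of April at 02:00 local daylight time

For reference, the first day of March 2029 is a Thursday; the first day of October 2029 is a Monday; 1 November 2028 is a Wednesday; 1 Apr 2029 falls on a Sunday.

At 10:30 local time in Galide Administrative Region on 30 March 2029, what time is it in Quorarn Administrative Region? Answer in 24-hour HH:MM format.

09:30

1 March 2029 is a Thursday, so the first Sunday is March 4 and the fourth is March 25.
1 October 2029 is a Monday, so the first Monday is October 1.
30 March 2029 lies within the daylight-saving period (25 March – 1 October), so Galide Administrative Region is on daylight time, UTC−03:00.
10:30 Galide Administrative Region + 3h = 13:30 UTC.
1 November 2028 is a Wednesday, so the first Sunday is November 5.
1 April 2029 is a Sunday, so the first Monday is April 2 and the third is April 16.
At the standard offset (UTC−05:00), 13:30 UTC − 5h = 08:30 Quorarn Administrative Region standard time.
The standard-time date in Quorarn Administrative Region, 30 March 2029, lies within the daylight-saving period (5 November 2028 – 16 April 2029), so Quorarn Administrative Region is on daylight time, UTC−04:00.
13:30 UTC − 4h = 09:30 Quorarn Administrative Region.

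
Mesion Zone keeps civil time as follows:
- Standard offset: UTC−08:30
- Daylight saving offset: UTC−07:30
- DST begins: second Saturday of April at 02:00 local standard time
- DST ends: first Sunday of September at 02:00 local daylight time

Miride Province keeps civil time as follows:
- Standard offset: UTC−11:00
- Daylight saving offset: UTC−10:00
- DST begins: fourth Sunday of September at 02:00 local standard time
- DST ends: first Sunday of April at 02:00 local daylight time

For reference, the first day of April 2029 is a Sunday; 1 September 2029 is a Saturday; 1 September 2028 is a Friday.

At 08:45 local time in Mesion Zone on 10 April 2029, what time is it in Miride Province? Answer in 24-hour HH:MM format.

1 April 2029 is a Sunday, so the first Saturday is April 7 and the second is April 14.
1 September 2029 is a Saturday, so the first Sunday is September 2.
10 April 2029 is outside the daylight-saving period (14 April – 2 September), so Mesion Zone is on standard time, UTC−08:30.
08:45 Mesion Zone + 8h30m = 17:15 UTC.
1 September 2028 is a Friday, so the first Sunday is September 3 and the fourth is September 24.
1 April 2029 is a Sunday, so the first Sunday is April 1.
At the standard offset (UTC−11:00), 17:15 UTC − 11h = 06:15 Miride Province standard time.
The standard-time date in Miride Province, 10 April 2029, is outside the daylight-saving period (24 September 2028 – 1 April 2029), so Miride Province is on standard time, UTC−11:00.
17:15 UTC − 11h = 06:15 Miride Province.

06:15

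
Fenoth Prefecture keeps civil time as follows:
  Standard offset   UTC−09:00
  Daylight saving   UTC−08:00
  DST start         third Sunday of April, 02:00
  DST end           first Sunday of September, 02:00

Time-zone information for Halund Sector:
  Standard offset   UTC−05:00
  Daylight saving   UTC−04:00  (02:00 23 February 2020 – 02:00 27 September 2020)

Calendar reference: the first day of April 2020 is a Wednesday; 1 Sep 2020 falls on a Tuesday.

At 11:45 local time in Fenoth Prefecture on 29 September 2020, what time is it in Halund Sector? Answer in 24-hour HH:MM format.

15:45

1 April 2020 is a Wednesday, so the first Sunday is April 5 and the third is April 19.
1 September 2020 is a Tuesday, so the first Sunday is September 6.
29 September 2020 does not fall between 19 April and 6 September, so daylight saving is not in effect and Fenoth Prefecture is at UTC−09:00.
11:45 Fenoth Prefecture + 9h = 20:45 UTC.
At the standard offset (UTC−05:00), 20:45 UTC − 5h = 15:45 Halund Sector standard time.
The standard-time date in Halund Sector, 29 September 2020, does not fall between 23 February and 27 September, so daylight saving is not in effect and Halund Sector is at UTC−05:00.
20:45 UTC − 5h = 15:45 Halund Sector.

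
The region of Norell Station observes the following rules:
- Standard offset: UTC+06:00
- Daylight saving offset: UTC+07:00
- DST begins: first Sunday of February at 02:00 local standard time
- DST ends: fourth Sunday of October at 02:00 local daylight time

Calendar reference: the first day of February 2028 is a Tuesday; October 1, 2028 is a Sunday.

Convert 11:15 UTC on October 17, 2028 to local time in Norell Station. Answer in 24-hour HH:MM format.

18:15

1 February 2028 is a Tuesday, so the first Sunday is February 6.
1 October 2028 is a Sunday, so the first Sunday is October 1 and the fourth is October 22.
At the standard offset (UTC+06:00), 11:15 UTC + 6h = 17:15 Norell Station standard time.
The standard-time date in Norell Station, October 17, 2028, falls between 6 February and 22 October, so daylight saving is in effect and Norell Station is at UTC+07:00.
11:15 UTC + 7h = 18:15 local.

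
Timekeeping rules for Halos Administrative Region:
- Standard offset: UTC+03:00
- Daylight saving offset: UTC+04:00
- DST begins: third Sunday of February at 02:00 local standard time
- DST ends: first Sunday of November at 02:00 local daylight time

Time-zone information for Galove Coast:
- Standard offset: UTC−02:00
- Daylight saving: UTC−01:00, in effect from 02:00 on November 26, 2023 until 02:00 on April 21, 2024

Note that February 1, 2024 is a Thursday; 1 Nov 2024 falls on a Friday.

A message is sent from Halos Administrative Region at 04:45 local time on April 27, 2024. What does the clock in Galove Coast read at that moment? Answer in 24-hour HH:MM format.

22:45

1 February 2024 is a Thursday, so the first Sunday is February 4 and the third is February 18.
1 November 2024 is a Friday, so the first Sunday is November 3.
April 27, 2024 lies within the daylight-saving period (18 February – 3 November), so Halos Administrative Region is on daylight time, UTC+04:00.
04:45 Halos Administrative Region − 4h = 00:45 UTC.
At the standard offset (UTC−02:00), 00:45 UTC − 2h = 22:45 Galove Coast standard time (rolling into the previous day, 26 April 2024).
The standard-time date in Galove Coast, April 26, 2024, is outside the daylight-saving period (26 November 2023 – 21 April 2024), so Galove Coast is on standard time, UTC−02:00.
00:45 UTC − 2h = 22:45 Galove Coast (rolling into the previous day, 26 April 2024).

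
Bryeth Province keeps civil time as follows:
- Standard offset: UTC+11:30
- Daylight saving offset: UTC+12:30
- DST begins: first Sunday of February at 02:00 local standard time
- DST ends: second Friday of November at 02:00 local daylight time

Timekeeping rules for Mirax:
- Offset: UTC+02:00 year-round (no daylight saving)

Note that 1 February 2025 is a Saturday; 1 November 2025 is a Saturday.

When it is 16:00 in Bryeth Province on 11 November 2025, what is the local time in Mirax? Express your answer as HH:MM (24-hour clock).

05:30

1 February 2025 is a Saturday, so the first Sunday is February 2.
1 November 2025 is a Saturday, so the first Friday is November 7 and the second is November 14.
11 November 2025 falls between 2 February and 14 November, so daylight saving is in effect and Bryeth Province is at UTC+12:30.
16:00 Bryeth Province − 12h30m = 03:30 UTC.
Mirax stays on UTC+02:00 all year.
03:30 UTC + 2h = 05:30 Mirax.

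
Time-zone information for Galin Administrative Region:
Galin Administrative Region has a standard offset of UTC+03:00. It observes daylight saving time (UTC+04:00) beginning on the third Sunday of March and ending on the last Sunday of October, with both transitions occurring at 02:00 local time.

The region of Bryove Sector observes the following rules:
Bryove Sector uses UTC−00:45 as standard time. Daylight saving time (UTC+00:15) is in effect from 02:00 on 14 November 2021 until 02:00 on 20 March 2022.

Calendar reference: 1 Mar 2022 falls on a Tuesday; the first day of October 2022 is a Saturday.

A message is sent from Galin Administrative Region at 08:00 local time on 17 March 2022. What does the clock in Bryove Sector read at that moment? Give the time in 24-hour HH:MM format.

1 March 2022 is a Tuesday, so the first Sunday is March 6 and the third is March 20.
1 October 2022 is a Saturday, so Sundays fall on 2, 9, 16, 23, 30; the last is October 30.
17 March 2022 does not fall between 20 March and 30 October, so daylight saving is not in effect and Galin Administrative Region is at UTC+03:00.
08:00 Galin Administrative Region − 3h = 05:00 UTC.
At the standard offset (UTC−00:45), 05:00 UTC − 0h45m = 04:15 Bryove Sector standard time.
The standard-time date in Bryove Sector, 17 March 2022, lies within the daylight-saving period (14 November 2021 – 20 March 2022), so Bryove Sector is on daylight time, UTC+00:15.
05:00 UTC + 0h15m = 05:15 Bryove Sector.

05:15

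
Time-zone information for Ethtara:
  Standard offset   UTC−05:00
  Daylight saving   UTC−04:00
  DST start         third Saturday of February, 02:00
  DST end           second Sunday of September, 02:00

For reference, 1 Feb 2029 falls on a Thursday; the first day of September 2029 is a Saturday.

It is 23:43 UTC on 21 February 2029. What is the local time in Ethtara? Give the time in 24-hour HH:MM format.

19:43

1 February 2029 is a Thursday, so the first Saturday is February 3 and the third is February 17.
1 September 2029 is a Saturday, so the first Sunday is September 2 and the second is September 9.
At the standard offset (UTC−05:00), 23:43 UTC − 5h = 18:43 Ethtara standard time.
Daylight saving runs 17 February – 9 September; the standard-time date in Ethtara, 21 February 2029, is inside that window, so Ethtara is at UTC−04:00.
23:43 UTC − 4h = 19:43 local.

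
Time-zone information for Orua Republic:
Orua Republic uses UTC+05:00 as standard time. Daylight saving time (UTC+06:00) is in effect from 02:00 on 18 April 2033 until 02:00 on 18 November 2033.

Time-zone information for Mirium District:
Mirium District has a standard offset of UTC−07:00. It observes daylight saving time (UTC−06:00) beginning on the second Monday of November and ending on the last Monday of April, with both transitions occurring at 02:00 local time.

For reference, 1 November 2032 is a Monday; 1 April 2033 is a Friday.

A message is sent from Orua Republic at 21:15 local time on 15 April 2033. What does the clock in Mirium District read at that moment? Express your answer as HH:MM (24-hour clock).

15 April 2033 does not fall between 18 April and 18 November, so daylight saving is not in effect and Orua Republic is at UTC+05:00.
21:15 Orua Republic − 5h = 16:15 UTC.
1 November 2032 is a Monday, so the first Monday is November 1 and the second is November 8.
1 April 2033 is a Friday, so Mondays fall on 4, 11, 18, 25; the last is April 25.
At the standard offset (UTC−07:00), 16:15 UTC − 7h = 09:15 Mirium District standard time.
Daylight saving runs 8 November 2032 – 25 April 2033; the standard-time date in Mirium District, 15 April 2033, is inside that window, so Mirium District is at UTC−06:00.
16:15 UTC − 6h = 10:15 Mirium District.

10:15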